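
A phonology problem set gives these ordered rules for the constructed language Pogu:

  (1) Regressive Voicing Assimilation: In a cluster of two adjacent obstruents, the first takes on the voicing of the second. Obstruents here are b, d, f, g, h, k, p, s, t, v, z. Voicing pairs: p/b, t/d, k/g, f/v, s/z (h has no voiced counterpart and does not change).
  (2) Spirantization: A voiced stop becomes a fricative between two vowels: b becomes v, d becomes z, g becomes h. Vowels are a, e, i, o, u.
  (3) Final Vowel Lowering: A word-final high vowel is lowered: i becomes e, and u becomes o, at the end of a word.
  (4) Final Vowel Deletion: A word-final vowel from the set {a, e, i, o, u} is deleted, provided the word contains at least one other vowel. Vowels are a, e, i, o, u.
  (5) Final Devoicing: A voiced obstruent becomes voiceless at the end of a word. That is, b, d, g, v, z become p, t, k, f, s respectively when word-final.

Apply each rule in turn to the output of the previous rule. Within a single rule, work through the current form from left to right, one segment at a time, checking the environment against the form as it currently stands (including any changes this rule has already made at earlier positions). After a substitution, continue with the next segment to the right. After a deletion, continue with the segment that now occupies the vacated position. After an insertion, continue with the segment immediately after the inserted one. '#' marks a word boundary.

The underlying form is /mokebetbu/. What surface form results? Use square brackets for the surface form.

[mokevedp]

(1) Regressive Voicing Assimilation: [mokebetbu] → [mokebedbu]
(2) Spirantization: [mokebedbu] → [mokevedbu]
(3) Final Vowel Lowering: [mokevedbu] → [mokevedbo]
(4) Final Vowel Deletion: [mokevedbo] → [mokevedb]
(5) Final Devoicing: [mokevedb] → [mokevedp]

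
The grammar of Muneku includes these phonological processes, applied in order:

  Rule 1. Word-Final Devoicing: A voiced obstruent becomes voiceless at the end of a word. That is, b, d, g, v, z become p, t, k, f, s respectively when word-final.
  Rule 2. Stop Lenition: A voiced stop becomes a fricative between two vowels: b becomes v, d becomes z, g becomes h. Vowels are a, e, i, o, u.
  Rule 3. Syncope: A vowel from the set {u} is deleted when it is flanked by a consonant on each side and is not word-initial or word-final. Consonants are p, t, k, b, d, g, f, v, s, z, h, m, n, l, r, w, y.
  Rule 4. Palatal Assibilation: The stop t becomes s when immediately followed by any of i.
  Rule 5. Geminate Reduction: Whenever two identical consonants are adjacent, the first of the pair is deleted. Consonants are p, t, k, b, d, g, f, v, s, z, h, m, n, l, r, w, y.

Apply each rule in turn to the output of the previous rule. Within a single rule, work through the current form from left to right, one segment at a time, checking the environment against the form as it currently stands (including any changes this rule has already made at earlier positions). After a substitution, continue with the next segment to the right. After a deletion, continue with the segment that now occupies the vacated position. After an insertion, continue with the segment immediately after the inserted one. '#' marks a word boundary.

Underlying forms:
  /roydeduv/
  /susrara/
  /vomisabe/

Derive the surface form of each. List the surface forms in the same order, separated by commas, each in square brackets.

[roydezf], [srara], [vomisave]

/roydeduv/:
  Rule 1 Word-Final Devoicing: [roydeduv] → [roydeduf]
  Rule 2 Stop Lenition: [roydeduf] → [roydezuf]
  Rule 3 Syncope: [roydezuf] → [roydezf]
  Rule 4 Palatal Assibilation: no change — [roydezf]
  Rule 5 Geminate Reduction: no change — [roydezf]
/susrara/:
  Rule 1 Word-Final Devoicing: no change — [susrara]
  Rule 2 Stop Lenition: no change — [susrara]
  Rule 3 Syncope: [susrara] → [ssrara]
  Rule 4 Palatal Assibilation: no change — [ssrara]
  Rule 5 Geminate Reduction: [ssrara] → [srara]
/vomisabe/:
  Rule 1 Word-Final Devoicing: no change — [vomisabe]
  Rule 2 Stop Lenition: [vomisabe] → [vomisave]
  Rule 3 Syncope: no change — [vomisave]
  Rule 4 Palatal Assibilation: no change — [vomisave]
  Rule 5 Geminate Reduction: no change — [vomisave]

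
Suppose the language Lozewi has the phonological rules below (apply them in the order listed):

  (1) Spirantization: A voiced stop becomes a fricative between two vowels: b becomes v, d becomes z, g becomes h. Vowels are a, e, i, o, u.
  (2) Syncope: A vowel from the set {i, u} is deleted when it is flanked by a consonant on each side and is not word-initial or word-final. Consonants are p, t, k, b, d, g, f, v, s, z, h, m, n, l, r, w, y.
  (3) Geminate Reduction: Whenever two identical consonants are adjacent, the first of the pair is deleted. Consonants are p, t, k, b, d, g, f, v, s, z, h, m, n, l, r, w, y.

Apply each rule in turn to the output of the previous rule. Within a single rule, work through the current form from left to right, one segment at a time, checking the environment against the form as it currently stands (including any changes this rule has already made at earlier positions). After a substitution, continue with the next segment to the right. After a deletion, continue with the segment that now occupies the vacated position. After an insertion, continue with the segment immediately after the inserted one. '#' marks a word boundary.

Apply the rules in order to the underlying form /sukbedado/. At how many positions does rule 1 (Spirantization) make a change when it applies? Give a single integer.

2

(1) Spirantization: [sukbedado] → [sukbezazo]
(2) Syncope: [sukbezazo] → [skbezazo]
(3) Geminate Reduction: no change — [skbezazo]
Rule 1 changed 2 position(s).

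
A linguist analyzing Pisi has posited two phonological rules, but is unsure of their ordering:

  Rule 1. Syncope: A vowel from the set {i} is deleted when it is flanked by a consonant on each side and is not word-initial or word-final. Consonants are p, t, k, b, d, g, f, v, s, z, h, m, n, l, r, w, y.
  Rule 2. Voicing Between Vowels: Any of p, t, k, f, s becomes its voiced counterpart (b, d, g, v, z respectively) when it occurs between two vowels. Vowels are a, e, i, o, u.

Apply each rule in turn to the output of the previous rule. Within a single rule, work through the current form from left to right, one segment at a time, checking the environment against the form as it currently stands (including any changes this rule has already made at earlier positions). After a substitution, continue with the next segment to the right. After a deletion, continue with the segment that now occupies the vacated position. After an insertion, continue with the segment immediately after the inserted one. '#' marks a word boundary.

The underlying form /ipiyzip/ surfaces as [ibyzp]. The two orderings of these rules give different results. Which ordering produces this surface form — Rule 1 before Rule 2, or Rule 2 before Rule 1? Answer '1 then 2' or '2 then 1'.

2 then 1

Order 1 then 2:
  1 Syncope: [ipiyzip] → [ipyzp]
  2 Voicing Between Vowels: no change — [ipyzp]
  result: [ipyzp]
Order 2 then 1:
  2 Voicing Between Vowels: [ipiyzip] → [ibiyzip]
  1 Syncope: [ibiyzip] → [ibyzp]
  result: [ibyzp]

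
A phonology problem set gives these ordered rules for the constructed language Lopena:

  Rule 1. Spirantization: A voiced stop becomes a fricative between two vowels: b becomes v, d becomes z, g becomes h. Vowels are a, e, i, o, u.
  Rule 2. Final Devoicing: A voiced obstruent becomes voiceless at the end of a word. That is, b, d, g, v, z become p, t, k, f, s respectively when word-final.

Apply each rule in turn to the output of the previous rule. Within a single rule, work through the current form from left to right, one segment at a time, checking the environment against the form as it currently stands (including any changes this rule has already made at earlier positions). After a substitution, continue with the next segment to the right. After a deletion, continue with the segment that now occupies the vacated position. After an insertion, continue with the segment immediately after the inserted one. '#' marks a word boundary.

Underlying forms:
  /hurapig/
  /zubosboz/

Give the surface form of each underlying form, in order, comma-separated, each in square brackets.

/hurapig/:
  Rule 1 Spirantization: no change — [hurapig]
  Rule 2 Final Devoicing: [hurapig] → [hurapik]
/zubosboz/:
  Rule 1 Spirantization: [zubosboz] → [zuvosboz]
  Rule 2 Final Devoicing: [zuvosboz] → [zuvosbos]

[hurapik], [zuvosbos]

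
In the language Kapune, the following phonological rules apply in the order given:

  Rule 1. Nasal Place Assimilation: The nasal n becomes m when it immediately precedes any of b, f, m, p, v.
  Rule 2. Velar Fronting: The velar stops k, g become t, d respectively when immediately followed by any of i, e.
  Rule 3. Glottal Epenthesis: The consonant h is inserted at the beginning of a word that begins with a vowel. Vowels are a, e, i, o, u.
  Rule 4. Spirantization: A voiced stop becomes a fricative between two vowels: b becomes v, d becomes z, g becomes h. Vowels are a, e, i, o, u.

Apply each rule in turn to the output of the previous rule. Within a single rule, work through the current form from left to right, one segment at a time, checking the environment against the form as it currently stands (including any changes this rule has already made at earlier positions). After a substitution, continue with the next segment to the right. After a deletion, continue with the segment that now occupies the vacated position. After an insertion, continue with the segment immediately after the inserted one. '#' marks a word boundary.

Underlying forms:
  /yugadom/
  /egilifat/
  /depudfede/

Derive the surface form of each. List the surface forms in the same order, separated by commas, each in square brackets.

[yuhazom], [hezilifat], [depudfeze]

/yugadom/:
  Rule 1 Nasal Place Assimilation: no change — [yugadom]
  Rule 2 Velar Fronting: no change — [yugadom]
  Rule 3 Glottal Epenthesis: no change — [yugadom]
  Rule 4 Spirantization: [yugadom] → [yuhazom]
/egilifat/:
  Rule 1 Nasal Place Assimilation: no change — [egilifat]
  Rule 2 Velar Fronting: [egilifat] → [edilifat]
  Rule 3 Glottal Epenthesis: [edilifat] → [hedilifat]
  Rule 4 Spirantization: [hedilifat] → [hezilifat]
/depudfede/:
  Rule 1 Nasal Place Assimilation: no change — [depudfede]
  Rule 2 Velar Fronting: no change — [depudfede]
  Rule 3 Glottal Epenthesis: no change — [depudfede]
  Rule 4 Spirantization: [depudfede] → [depudfeze]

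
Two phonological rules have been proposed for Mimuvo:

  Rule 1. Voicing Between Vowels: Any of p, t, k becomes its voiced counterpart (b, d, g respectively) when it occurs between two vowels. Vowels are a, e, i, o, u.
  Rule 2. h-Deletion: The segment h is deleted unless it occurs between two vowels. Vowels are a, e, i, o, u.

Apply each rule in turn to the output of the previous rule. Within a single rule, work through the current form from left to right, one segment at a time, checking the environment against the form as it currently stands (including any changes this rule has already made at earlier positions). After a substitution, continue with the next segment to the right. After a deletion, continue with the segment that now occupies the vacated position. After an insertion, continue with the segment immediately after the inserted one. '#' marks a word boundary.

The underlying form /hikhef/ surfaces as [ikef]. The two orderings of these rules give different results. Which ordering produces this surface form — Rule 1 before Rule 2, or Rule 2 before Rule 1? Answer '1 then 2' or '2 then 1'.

Order 1 then 2:
  1 Voicing Between Vowels: no change — [hikhef]
  2 h-Deletion: [hikhef] → [ikef]
  result: [ikef]
Order 2 then 1:
  2 h-Deletion: [hikhef] → [ikef]
  1 Voicing Between Vowels: [ikef] → [igef]
  result: [igef]

1 then 2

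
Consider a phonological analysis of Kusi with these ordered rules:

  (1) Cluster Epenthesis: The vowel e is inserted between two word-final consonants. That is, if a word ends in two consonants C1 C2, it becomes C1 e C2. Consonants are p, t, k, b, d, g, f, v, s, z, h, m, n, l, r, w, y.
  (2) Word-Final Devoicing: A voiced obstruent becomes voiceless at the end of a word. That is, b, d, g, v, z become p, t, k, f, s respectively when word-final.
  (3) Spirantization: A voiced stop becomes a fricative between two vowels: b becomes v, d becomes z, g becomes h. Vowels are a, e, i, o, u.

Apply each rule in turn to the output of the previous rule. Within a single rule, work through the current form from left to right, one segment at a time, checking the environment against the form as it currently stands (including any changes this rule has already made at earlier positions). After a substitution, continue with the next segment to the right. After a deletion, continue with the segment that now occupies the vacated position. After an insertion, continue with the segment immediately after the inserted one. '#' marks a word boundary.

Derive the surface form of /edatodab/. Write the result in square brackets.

(1) Cluster Epenthesis: no change — [edatodab]
(2) Word-Final Devoicing: [edatodab] → [edatodap]
(3) Spirantization: [edatodap] → [ezatozap]

[ezatozap]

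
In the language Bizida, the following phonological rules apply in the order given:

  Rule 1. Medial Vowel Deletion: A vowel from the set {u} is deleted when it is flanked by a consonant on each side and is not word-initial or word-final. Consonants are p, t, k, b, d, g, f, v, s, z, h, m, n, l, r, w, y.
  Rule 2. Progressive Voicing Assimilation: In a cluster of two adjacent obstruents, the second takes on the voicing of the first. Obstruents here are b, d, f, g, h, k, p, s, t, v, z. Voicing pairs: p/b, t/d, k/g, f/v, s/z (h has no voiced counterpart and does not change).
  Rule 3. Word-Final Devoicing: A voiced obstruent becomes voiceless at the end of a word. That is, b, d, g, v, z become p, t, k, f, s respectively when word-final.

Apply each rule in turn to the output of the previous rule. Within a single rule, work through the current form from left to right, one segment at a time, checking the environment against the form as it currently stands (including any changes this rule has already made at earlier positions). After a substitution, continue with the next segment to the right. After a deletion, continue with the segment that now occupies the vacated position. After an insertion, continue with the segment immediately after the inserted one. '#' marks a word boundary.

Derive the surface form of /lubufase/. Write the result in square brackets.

[lbvase]

Rule 1 Medial Vowel Deletion: [lubufase] → [lbfase]
Rule 2 Progressive Voicing Assimilation: [lbfase] → [lbvase]
Rule 3 Word-Final Devoicing: no change — [lbvase]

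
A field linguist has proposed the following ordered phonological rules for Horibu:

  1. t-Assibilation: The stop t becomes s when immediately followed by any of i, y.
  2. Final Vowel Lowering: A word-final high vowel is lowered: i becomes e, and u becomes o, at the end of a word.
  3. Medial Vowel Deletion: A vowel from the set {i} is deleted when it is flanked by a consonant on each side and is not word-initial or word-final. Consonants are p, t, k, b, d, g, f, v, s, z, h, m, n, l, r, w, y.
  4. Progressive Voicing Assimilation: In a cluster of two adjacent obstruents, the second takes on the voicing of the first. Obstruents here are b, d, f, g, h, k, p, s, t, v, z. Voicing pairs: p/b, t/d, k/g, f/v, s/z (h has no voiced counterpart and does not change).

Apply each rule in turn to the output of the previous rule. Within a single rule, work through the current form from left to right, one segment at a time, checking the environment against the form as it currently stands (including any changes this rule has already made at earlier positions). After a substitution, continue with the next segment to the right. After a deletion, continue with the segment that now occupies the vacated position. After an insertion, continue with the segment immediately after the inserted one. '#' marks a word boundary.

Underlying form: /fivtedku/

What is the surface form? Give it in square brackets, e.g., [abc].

[fftedgo]

1 t-Assibilation: no change — [fivtedku]
2 Final Vowel Lowering: [fivtedku] → [fivtedko]
3 Medial Vowel Deletion: [fivtedko] → [fvtedko]
4 Progressive Voicing Assimilation: [fvtedko] → [fftedgo]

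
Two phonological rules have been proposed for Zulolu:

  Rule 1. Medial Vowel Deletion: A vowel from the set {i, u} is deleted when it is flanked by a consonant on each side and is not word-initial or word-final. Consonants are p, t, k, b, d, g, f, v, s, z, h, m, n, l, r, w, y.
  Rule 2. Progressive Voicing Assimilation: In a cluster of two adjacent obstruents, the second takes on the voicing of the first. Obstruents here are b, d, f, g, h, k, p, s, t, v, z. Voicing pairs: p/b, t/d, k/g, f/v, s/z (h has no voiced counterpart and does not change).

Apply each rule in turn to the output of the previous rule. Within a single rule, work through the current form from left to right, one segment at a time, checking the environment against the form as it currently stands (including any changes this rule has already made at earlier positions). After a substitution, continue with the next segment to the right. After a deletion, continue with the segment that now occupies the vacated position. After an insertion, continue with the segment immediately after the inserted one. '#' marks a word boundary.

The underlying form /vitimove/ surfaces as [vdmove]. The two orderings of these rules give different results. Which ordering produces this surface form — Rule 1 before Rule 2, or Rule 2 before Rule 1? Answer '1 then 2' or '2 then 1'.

Order 1 then 2:
  1 Medial Vowel Deletion: [vitimove] → [vtmove]
  2 Progressive Voicing Assimilation: [vtmove] → [vdmove]
  result: [vdmove]
Order 2 then 1:
  2 Progressive Voicing Assimilation: no change — [vitimove]
  1 Medial Vowel Deletion: [vitimove] → [vtmove]
  result: [vtmove]

1 then 2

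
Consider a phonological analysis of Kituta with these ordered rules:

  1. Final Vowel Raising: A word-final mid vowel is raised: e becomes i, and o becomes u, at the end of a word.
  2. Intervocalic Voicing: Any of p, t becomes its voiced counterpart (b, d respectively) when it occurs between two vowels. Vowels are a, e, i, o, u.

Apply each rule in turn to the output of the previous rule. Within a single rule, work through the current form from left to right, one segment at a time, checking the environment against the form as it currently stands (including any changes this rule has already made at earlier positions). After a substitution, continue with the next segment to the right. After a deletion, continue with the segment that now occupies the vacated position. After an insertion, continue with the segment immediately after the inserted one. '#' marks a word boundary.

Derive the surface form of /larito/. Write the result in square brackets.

[laridu]

1 Final Vowel Raising: [larito] → [laritu]
2 Intervocalic Voicing: [laritu] → [laridu]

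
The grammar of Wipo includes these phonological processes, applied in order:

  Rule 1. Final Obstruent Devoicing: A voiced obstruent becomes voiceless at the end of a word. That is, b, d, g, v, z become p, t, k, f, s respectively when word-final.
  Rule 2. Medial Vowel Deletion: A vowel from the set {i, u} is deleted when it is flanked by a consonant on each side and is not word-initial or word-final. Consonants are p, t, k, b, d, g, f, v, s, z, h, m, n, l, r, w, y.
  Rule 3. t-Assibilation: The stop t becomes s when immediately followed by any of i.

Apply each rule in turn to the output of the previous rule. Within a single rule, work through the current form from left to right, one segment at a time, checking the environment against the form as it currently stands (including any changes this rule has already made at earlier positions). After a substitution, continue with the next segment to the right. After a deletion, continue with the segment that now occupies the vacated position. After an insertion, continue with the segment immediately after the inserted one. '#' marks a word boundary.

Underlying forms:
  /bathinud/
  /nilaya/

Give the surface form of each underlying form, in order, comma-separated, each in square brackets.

/bathinud/:
  Rule 1 Final Obstruent Devoicing: [bathinud] → [bathinut]
  Rule 2 Medial Vowel Deletion: [bathinut] → [bathnt]
  Rule 3 t-Assibilation: no change — [bathnt]
/nilaya/:
  Rule 1 Final Obstruent Devoicing: no change — [nilaya]
  Rule 2 Medial Vowel Deletion: [nilaya] → [nlaya]
  Rule 3 t-Assibilation: no change — [nlaya]

[bathnt], [nlaya]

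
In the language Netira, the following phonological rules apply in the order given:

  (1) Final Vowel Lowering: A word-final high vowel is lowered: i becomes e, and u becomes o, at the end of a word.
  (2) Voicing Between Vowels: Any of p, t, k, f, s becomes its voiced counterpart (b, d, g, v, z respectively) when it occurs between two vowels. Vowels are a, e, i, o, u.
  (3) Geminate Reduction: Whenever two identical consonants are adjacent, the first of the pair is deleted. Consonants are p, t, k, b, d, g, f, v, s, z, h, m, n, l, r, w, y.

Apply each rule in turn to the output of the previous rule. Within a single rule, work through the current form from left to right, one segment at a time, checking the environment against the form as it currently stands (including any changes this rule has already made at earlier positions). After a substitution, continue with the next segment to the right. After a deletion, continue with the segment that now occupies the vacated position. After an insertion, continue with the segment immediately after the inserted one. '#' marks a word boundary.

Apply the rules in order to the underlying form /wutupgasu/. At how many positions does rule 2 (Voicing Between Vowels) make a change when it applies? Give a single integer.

2

(1) Final Vowel Lowering: [wutupgasu] → [wutupgaso]
(2) Voicing Between Vowels: [wutupgaso] → [wudupgazo]
(3) Geminate Reduction: no change — [wudupgazo]
Rule 2 changed 2 position(s).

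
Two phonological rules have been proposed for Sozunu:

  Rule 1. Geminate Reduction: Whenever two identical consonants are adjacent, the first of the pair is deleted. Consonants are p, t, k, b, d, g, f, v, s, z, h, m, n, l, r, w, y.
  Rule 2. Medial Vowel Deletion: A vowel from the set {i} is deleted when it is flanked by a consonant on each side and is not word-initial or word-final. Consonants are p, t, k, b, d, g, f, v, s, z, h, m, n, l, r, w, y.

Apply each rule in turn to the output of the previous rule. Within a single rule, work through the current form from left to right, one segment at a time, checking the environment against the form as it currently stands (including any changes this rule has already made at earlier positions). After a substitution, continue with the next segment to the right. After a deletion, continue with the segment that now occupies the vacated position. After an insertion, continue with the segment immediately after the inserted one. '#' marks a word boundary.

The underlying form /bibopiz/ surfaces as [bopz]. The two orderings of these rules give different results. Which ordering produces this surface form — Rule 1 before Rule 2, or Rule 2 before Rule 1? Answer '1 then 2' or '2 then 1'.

Order 1 then 2:
  1 Geminate Reduction: no change — [bibopiz]
  2 Medial Vowel Deletion: [bibopiz] → [bbopz]
  result: [bbopz]
Order 2 then 1:
  2 Medial Vowel Deletion: [bibopiz] → [bbopz]
  1 Geminate Reduction: [bbopz] → [bopz]
  result: [bopz]

2 then 1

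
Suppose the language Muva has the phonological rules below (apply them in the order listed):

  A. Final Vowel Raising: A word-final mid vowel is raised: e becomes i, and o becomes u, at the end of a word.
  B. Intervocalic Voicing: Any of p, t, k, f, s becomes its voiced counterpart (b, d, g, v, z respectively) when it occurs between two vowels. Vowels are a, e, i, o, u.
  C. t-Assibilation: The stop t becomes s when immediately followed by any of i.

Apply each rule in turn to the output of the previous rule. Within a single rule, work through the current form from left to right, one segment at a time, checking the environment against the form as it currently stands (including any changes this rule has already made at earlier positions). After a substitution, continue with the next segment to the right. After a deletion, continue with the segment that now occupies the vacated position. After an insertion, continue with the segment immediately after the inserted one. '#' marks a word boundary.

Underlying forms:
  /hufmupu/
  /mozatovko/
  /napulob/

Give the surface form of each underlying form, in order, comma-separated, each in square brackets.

/hufmupu/:
  A Final Vowel Raising: no change — [hufmupu]
  B Intervocalic Voicing: [hufmupu] → [hufmubu]
  C t-Assibilation: no change — [hufmubu]
/mozatovko/:
  A Final Vowel Raising: [mozatovko] → [mozatovku]
  B Intervocalic Voicing: [mozatovku] → [mozadovku]
  C t-Assibilation: no change — [mozadovku]
/napulob/:
  A Final Vowel Raising: no change — [napulob]
  B Intervocalic Voicing: [napulob] → [nabulob]
  C t-Assibilation: no change — [nabulob]

[hufmubu], [mozadovku], [nabulob]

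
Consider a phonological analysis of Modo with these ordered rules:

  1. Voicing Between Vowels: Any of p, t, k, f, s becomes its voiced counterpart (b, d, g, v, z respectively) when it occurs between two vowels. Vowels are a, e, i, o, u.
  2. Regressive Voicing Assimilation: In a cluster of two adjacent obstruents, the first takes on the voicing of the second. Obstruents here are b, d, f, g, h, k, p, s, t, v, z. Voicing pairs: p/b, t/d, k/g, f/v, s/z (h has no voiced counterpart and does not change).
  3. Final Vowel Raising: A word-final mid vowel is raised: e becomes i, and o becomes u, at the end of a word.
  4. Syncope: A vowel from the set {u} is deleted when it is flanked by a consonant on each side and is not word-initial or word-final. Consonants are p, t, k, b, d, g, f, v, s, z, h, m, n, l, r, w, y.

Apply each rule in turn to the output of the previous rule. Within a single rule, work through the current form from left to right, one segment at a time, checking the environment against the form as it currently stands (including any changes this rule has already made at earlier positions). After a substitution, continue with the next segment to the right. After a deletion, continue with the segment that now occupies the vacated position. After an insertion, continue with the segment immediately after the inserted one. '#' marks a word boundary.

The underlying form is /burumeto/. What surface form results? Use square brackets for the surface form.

1 Voicing Between Vowels: [burumeto] → [burumedo]
2 Regressive Voicing Assimilation: no change — [burumedo]
3 Final Vowel Raising: [burumedo] → [burumedu]
4 Syncope: [burumedu] → [brmedu]

[brmedu]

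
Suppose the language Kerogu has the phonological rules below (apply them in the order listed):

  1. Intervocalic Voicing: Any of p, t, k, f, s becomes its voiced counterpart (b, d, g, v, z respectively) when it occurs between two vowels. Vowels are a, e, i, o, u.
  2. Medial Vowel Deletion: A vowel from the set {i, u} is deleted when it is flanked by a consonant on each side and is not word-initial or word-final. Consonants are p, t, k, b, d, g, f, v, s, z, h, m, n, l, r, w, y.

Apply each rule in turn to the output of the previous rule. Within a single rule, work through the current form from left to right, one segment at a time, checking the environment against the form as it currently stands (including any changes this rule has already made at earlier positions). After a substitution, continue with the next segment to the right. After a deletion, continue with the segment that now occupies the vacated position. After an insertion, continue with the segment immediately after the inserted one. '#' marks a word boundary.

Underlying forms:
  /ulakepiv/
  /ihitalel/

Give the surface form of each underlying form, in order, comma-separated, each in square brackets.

/ulakepiv/:
  1 Intervocalic Voicing: [ulakepiv] → [ulagebiv]
  2 Medial Vowel Deletion: [ulagebiv] → [ulagebv]
/ihitalel/:
  1 Intervocalic Voicing: [ihitalel] → [ihidalel]
  2 Medial Vowel Deletion: [ihidalel] → [ihdalel]

[ulagebv], [ihdalel]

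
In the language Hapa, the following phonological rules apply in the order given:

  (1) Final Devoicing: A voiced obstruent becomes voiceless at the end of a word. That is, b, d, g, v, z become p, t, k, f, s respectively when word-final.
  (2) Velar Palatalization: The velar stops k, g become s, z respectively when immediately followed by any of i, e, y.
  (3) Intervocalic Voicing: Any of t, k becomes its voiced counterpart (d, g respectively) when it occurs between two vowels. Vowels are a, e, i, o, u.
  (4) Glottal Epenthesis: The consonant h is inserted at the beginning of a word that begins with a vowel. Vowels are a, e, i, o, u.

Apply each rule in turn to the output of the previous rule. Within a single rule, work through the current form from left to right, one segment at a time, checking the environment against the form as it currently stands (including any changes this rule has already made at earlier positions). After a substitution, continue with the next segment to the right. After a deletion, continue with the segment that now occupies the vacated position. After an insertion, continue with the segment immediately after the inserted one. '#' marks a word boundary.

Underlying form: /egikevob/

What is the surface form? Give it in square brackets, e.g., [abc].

(1) Final Devoicing: [egikevob] → [egikevop]
(2) Velar Palatalization: [egikevop] → [ezisevop]
(3) Intervocalic Voicing: no change — [ezisevop]
(4) Glottal Epenthesis: [ezisevop] → [hezisevop]

[hezisevop]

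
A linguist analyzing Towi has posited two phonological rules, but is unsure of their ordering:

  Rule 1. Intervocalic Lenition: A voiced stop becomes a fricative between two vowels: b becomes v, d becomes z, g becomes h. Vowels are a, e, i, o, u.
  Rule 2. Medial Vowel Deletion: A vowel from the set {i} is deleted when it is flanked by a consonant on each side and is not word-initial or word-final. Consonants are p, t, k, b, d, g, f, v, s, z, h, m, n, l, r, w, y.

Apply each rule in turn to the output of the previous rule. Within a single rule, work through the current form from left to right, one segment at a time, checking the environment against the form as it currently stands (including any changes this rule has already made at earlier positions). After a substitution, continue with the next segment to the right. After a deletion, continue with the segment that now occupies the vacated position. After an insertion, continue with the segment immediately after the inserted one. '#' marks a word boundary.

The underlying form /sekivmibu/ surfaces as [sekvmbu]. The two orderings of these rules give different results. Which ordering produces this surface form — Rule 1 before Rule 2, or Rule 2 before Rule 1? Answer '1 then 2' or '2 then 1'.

Order 1 then 2:
  1 Intervocalic Lenition: [sekivmibu] → [sekivmivu]
  2 Medial Vowel Deletion: [sekivmivu] → [sekvmvu]
  result: [sekvmvu]
Order 2 then 1:
  2 Medial Vowel Deletion: [sekivmibu] → [sekvmbu]
  1 Intervocalic Lenition: no change — [sekvmbu]
  result: [sekvmbu]

2 then 1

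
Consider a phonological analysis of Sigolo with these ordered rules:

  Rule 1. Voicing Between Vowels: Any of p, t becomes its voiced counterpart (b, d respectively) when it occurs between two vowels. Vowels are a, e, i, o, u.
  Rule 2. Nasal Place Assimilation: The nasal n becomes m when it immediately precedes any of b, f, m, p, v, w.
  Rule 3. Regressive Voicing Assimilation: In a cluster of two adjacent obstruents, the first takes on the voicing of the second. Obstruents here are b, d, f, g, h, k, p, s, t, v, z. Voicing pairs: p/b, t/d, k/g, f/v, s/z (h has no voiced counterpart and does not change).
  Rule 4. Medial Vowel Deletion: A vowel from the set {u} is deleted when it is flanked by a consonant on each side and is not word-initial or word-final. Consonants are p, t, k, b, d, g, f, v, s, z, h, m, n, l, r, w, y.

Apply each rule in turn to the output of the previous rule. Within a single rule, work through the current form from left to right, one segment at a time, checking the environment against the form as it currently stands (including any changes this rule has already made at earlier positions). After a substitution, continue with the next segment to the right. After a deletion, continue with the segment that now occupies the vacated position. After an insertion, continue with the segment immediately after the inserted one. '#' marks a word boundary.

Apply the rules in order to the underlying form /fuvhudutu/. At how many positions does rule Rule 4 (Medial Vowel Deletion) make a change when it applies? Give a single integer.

Rule 1 Voicing Between Vowels: [fuvhudutu] → [fuvhududu]
Rule 2 Nasal Place Assimilation: no change — [fuvhududu]
Rule 3 Regressive Voicing Assimilation: [fuvhududu] → [fufhududu]
Rule 4 Medial Vowel Deletion: [fufhududu] → [ffhddu]
Rule Rule 4 changed 3 position(s).

3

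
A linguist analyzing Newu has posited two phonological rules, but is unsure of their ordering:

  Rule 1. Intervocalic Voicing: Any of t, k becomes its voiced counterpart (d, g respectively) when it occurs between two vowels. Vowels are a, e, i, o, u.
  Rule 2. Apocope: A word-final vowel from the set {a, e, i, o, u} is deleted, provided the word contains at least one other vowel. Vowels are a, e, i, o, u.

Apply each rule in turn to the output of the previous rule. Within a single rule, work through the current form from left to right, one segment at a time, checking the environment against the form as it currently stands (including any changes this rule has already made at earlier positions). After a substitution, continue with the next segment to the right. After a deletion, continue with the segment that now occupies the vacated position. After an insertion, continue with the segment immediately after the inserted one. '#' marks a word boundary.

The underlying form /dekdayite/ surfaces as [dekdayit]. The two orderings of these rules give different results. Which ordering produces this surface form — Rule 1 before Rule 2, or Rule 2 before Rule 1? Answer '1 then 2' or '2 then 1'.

Order 1 then 2:
  1 Intervocalic Voicing: [dekdayite] → [dekdayide]
  2 Apocope: [dekdayide] → [dekdayid]
  result: [dekdayid]
Order 2 then 1:
  2 Apocope: [dekdayite] → [dekdayit]
  1 Intervocalic Voicing: no change — [dekdayit]
  result: [dekdayit]

2 then 1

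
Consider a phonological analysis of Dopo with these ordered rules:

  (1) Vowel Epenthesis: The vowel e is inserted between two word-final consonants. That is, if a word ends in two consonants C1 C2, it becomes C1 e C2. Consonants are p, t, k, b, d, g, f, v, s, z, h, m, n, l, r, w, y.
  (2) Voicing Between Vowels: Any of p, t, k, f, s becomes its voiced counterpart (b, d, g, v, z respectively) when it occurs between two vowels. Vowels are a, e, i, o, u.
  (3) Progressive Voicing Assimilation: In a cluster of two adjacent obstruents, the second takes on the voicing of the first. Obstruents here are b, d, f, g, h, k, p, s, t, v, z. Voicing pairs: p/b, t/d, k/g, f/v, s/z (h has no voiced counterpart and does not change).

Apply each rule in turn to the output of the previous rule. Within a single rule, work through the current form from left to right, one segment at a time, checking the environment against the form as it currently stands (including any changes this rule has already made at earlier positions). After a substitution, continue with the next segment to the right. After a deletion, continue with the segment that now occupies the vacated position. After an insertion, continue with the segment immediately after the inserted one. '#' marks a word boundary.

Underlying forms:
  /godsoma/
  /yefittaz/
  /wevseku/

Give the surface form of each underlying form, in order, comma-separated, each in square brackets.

[godzoma], [yevittaz], [wevzegu]

/godsoma/:
  (1) Vowel Epenthesis: no change — [godsoma]
  (2) Voicing Between Vowels: no change — [godsoma]
  (3) Progressive Voicing Assimilation: [godsoma] → [godzoma]
/yefittaz/:
  (1) Vowel Epenthesis: no change — [yefittaz]
  (2) Voicing Between Vowels: [yefittaz] → [yevittaz]
  (3) Progressive Voicing Assimilation: no change — [yevittaz]
/wevseku/:
  (1) Vowel Epenthesis: no change — [wevseku]
  (2) Voicing Between Vowels: [wevseku] → [wevsegu]
  (3) Progressive Voicing Assimilation: [wevsegu] → [wevzegu]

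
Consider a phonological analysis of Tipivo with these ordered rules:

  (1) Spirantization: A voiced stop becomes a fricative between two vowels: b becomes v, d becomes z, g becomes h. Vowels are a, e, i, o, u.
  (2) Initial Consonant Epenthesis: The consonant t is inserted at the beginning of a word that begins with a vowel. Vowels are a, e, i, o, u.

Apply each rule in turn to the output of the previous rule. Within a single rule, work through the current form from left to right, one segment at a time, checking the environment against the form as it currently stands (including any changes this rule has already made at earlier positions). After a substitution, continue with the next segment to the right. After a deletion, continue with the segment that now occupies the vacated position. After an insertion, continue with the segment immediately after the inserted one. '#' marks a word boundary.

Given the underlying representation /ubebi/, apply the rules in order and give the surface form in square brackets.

[tuvevi]

(1) Spirantization: [ubebi] → [uvevi]
(2) Initial Consonant Epenthesis: [uvevi] → [tuvevi]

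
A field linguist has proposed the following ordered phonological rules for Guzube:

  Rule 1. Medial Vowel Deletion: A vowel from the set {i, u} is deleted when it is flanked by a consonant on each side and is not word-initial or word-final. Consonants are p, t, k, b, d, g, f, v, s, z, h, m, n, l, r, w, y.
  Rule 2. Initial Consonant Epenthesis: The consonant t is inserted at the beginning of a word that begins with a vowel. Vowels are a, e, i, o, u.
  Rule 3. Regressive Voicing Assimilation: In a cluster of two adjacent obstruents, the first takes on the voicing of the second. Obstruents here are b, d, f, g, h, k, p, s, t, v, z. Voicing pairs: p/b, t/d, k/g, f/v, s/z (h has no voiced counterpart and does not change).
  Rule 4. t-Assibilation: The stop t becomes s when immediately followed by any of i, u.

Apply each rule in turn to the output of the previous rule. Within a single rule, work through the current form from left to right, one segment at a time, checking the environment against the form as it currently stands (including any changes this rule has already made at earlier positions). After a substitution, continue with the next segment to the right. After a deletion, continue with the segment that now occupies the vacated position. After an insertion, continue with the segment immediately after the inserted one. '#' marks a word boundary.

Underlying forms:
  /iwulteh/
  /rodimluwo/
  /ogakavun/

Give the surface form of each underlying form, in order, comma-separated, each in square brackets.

[siwlteh], [rodmlwo], [togakavn]

/iwulteh/:
  Rule 1 Medial Vowel Deletion: [iwulteh] → [iwlteh]
  Rule 2 Initial Consonant Epenthesis: [iwlteh] → [tiwlteh]
  Rule 3 Regressive Voicing Assimilation: no change — [tiwlteh]
  Rule 4 t-Assibilation: [tiwlteh] → [siwlteh]
/rodimluwo/:
  Rule 1 Medial Vowel Deletion: [rodimluwo] → [rodmlwo]
  Rule 2 Initial Consonant Epenthesis: no change — [rodmlwo]
  Rule 3 Regressive Voicing Assimilation: no change — [rodmlwo]
  Rule 4 t-Assibilation: no change — [rodmlwo]
/ogakavun/:
  Rule 1 Medial Vowel Deletion: [ogakavun] → [ogakavn]
  Rule 2 Initial Consonant Epenthesis: [ogakavn] → [togakavn]
  Rule 3 Regressive Voicing Assimilation: no change — [togakavn]
  Rule 4 t-Assibilation: no change — [togakavn]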